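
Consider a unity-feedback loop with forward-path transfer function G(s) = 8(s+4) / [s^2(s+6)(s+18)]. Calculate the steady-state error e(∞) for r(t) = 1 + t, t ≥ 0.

0

The open loop has two poles at the origin → type 2 system. Taking each input component in turn:
  • 1: tracked with zero error.
  • t: tracked with zero error.
Total e_ss = 0.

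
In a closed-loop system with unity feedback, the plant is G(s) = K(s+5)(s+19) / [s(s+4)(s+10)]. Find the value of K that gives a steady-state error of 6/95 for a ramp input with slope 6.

The open loop has one pole at the origin → type 1 system.
K_v = lim_{s→0} s·G(s) = K·5·19 / (4·10) = 2.375·K.
e_ss = 6/K_v = 6/95 ⇒ K_v = 95 ⇒ K = 95/2.375 = 40.

40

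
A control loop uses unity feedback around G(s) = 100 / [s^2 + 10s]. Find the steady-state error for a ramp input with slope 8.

0.8

The denominator has no term below 10s — 1 pole at s=0, type 1.
K_v = lim_{s→0} s·G(s) = 100 / 10 = 10.
e_ss = 8/K_v = 8/10 = 0.8.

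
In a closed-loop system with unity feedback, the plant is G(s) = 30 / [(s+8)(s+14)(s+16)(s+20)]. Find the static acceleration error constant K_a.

0

The open loop has no poles at the origin → type 0 system.
K_a = lim_{s→0} s^2·G(s) = 0 (the extra factor of s kills the finite limit).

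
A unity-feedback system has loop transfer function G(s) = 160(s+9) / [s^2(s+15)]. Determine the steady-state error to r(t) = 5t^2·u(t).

G(s) has two factors of s in the denominator, so the system is type 2.
K_a = lim_{s→0} s^2·G(s) = 160·9 / (15) = 96.
r(t) = 5t^2 gives R(s) = 10/s^3.
e_ss = 10/K_a = 10/96 = 5/48.

5/48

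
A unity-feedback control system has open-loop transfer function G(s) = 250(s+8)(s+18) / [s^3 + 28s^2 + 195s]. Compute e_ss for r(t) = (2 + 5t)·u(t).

13/480

The denominator has no term below 195s — 1 pole at s=0, type 1. By superposition:
  • 2: tracked with zero error.
  • 5t: e_ss = 5/K_v with K_v=2400/13 → 13/480.
Total e_ss = 13/480.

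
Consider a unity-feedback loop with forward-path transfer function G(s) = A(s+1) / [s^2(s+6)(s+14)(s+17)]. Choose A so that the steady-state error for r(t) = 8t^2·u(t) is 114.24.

200

G(s) has two factors of s in the denominator, so the system is type 2.
K_a = lim_{s→0} s^2·G(s) = A·1 / (6·14·17) = (1/1428)·A.
e_ss = 16/K_a = 114.24 ⇒ K_a = 50/357 ⇒ A = (50/357)/(1/1428) = 200.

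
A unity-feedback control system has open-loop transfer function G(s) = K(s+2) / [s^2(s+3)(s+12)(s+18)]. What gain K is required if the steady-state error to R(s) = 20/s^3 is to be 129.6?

System type = 2 (two poles at s=0).
K_a = lim_{s→0} s^2·G(s) = K·2 / (3·12·18) = (1/324)·K.
e_ss = 20/K_a = 129.6 ⇒ K_a = 25/162 ⇒ K = (25/162)/(1/324) = 50.

50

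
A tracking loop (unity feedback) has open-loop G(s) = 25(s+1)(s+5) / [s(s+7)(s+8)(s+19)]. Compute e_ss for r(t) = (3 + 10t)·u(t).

One free integrator in G(s): this is a type 1 system. Taking each input component in turn:
  • 3: tracked with zero error.
  • 10t: e_ss = 10/K_v with K_v=125/1064 → 85.12.
Total e_ss = 85.12.

85.12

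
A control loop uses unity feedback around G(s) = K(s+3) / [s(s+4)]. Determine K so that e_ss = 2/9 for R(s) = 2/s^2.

12

G(s) has one factor of s in the denominator, so the system is type 1.
K_v = lim_{s→0} s·G(s) = K·3 / (4) = 0.75·K.
e_ss = 2/K_v = 2/9 ⇒ K_v = 9 ⇒ K = 9/0.75 = 12.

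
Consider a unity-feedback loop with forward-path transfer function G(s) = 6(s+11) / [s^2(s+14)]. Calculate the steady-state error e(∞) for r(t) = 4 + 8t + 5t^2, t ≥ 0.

Two free integrators in G(s): this is a type 2 system. By superposition:
  • 4: tracked with zero error.
  • 8t: tracked with zero error.
  • 5t^2: e_ss = 10/K_a with K_a=33/7 → 70/33.
Total e_ss = 70/33.

70/33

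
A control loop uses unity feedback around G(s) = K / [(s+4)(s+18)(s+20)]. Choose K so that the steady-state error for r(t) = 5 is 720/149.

50

G(s) has no factors of s in the denominator, so the system is type 0.
K_p = lim_{s→0} G(s) = K / (4·18·20) = (1/1440)·K.
e_ss = 5/(1 + K_p) = 720/149 ⇒ 1 + (1/1440)·K = 149/144 ⇒ K = 50.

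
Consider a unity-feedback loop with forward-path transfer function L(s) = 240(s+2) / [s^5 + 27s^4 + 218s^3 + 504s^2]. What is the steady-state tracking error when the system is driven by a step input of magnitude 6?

0

Lowest-order denominator term is 504s^2, so the open loop has 2 poles at the origin → type 2 system.
K_p = ∞ for a type-2 system; e_ss to a step is zero.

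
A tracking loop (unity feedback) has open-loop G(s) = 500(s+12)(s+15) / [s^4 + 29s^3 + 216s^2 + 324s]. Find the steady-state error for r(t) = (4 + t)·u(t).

Lowest-order denominator term is 324s, so the open loop has 1 pole at the origin → type 1 system. By superposition:
  • 4: tracked with zero error.
  • t: e_ss = 1/K_v with K_v=2500/9 → 0.0036.
Total e_ss = 0.0036.

0.0036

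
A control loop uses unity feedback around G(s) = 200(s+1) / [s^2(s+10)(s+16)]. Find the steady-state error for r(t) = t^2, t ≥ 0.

System type = 2 (two poles at s=0).
K_a = lim_{s→0} s^2·G(s) = 200·1 / (10·16) = 1.25.
r(t) = t^2 gives R(s) = 2/s^3.
e_ss = 2/K_a = 2/1.25 = 1.6.

1.6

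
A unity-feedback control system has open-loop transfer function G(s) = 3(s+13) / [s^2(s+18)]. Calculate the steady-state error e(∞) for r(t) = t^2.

The open loop has two poles at the origin → type 2 system.
K_a = lim_{s→0} s^2·G(s) = 3·13 / (18) = 13/6.
r(t) = t^2 gives R(s) = 2/s^3.
e_ss = 2/K_a = 2/(13/6) = 12/13.

12/13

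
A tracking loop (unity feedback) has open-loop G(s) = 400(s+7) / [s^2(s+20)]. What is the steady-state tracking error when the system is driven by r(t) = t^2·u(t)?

1/70

Two free integrators in G(s): this is a type 2 system.
K_a = lim_{s→0} s^2·G(s) = 400·7 / (20) = 140.
r(t) = t^2 gives R(s) = 2/s^3.
e_ss = 2/K_a = 2/140 = 1/70.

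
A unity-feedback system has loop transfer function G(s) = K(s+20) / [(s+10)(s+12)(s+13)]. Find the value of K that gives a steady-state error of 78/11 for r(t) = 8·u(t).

10

System type = 0 (no poles at s=0).
K_p = lim_{s→0} G(s) = K·20 / (10·12·13) = (1/78)·K.
e_ss = 8/(1 + K_p) = 78/11 ⇒ 1 + (1/78)·K = 44/39 ⇒ K = 10.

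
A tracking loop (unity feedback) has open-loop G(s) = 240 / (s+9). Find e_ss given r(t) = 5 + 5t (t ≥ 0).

infinity

No free integrators in G(s): this is a type 0 system. Treating each term separately:
  • 5: e_ss = 5/(1+K_p) with K_p=80/3 → 15/83.
  • 5t: a type-0 system cannot track it, e_ss → ∞.
The unbounded component dominates.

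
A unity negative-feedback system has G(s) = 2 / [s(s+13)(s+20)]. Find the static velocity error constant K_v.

System type = 1 (one pole at s=0).
K_v = lim_{s→0} s·G(s) = 2 / (13·20) = 1/130.

1/130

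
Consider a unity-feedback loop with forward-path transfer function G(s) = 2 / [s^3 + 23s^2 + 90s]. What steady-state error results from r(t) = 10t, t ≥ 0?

450

Factoring s from the denominator leaves a polynomial with constant term 90, so the system is type 1.
K_v = lim_{s→0} s·G(s) = 2 / 90 = 1/45.
e_ss = 10/K_v = 10/(1/45) = 450.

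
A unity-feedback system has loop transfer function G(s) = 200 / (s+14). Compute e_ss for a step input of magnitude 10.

70/107

The open loop has no poles at the origin → type 0 system.
K_p = lim_{s→0} G(s) = 200 / (14) = 100/7.
e_ss = 10/(1 + K_p) = 10/(107/7) = 70/107.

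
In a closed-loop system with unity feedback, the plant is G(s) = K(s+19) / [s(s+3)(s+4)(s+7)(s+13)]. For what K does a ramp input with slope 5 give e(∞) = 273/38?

G(s) has one factor of s in the denominator, so the system is type 1.
K_v = lim_{s→0} s·G(s) = K·19 / (3·4·7·13) = (19/1092)·K.
e_ss = 5/K_v = 273/38 ⇒ K_v = 190/273 ⇒ K = (190/273)/(19/1092) = 40.

40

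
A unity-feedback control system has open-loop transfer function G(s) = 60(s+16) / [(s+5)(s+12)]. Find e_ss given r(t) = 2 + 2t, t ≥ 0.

G(s) has no factors of s in the denominator, so the system is type 0. Taking each input component in turn:
  • 2: e_ss = 2/(1+K_p) with K_p=16 → 2/17.
  • 2t: a type-0 system cannot track it, e_ss → ∞.
The unbounded component dominates.

infinity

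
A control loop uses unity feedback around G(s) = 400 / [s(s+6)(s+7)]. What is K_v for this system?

System type = 1 (one pole at s=0).
K_v = lim_{s→0} s·G(s) = 400 / (6·7) = 200/21.

200/21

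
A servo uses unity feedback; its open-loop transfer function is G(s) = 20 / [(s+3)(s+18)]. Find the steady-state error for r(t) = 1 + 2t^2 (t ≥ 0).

The open loop has no poles at the origin → type 0 system. By superposition:
  • 1: e_ss = 1/(1+K_p) with K_p=10/27 → 27/37.
  • 2t^2: a type-0 system cannot track it, e_ss → ∞.
The unbounded component dominates.

infinity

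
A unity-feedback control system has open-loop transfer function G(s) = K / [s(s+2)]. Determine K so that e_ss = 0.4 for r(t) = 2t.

10

System type = 1 (one pole at s=0).
K_v = lim_{s→0} s·G(s) = K / (2) = 0.5·K.
e_ss = 2/K_v = 0.4 ⇒ K_v = 5 ⇒ K = 5/0.5 = 10.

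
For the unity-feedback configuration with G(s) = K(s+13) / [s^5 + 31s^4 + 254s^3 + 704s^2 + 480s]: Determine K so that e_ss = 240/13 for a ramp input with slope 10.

20

Lowest-order denominator term is 480s, so the open loop has 1 pole at the origin → type 1 system.
K_v = lim_{s→0} s·G(s) = K·13 / 480 = (13/480)·K.
e_ss = 10/K_v = 240/13 ⇒ K_v = 13/24 ⇒ K = (13/24)/(13/480) = 20.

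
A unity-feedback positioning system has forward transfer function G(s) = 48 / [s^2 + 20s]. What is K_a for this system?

0

The denominator has no term below 20s — 1 pole at s=0, type 1.
K_a = lim_{s→0} s^2·G(s) = 0 (the extra factor of s kills the finite limit).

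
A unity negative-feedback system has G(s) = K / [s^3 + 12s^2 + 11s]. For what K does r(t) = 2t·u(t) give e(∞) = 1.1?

20

Factoring s from the denominator leaves a polynomial with constant term 11, so the system is type 1.
K_v = lim_{s→0} s·G(s) = K / 11 = (1/11)·K.
e_ss = 2/K_v = 1.1 ⇒ K_v = 20/11 ⇒ K = (20/11)/(1/11) = 20.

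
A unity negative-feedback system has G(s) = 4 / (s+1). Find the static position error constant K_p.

The open loop has no poles at the origin → type 0 system.
K_p = lim_{s→0} G(s) = 4 / (1) = 4.

4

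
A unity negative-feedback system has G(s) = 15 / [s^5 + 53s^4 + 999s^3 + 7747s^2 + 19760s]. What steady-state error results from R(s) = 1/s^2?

3952/3

Factoring s from the denominator leaves a polynomial with constant term 19760, so the system is type 1.
K_v = lim_{s→0} s·G(s) = 15 / 19760 = 3/3952.
e_ss = 1/K_v = 1/(3/3952) = 3952/3.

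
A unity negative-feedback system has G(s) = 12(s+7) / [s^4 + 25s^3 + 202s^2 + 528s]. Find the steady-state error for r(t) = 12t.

528/7

Factoring s from the denominator leaves a polynomial with constant term 528, so the system is type 1.
K_v = lim_{s→0} s·G(s) = 12·7 / 528 = 7/44.
e_ss = 12/K_v = 12/(7/44) = 528/7.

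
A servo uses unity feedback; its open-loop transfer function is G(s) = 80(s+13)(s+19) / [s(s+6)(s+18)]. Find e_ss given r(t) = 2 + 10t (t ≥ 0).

G(s) has one factor of s in the denominator, so the system is type 1. By superposition:
  • 2: tracked with zero error.
  • 10t: e_ss = 10/K_v with K_v=4940/27 → 27/494.
Total e_ss = 27/494.

27/494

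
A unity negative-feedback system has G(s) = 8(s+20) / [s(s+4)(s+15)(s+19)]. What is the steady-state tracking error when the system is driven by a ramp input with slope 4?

28.5

The open loop has one pole at the origin → type 1 system.
K_v = lim_{s→0} s·G(s) = 8·20 / (4·15·19) = 8/57.
e_ss = 4/K_v = 4/(8/57) = 28.5.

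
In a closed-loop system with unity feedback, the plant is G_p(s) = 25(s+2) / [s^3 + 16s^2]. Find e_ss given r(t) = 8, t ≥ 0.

0

Factoring s^2 from the denominator leaves a polynomial with constant term 16, so the system is type 2.
K_p = ∞ for a type-2 system; e_ss to a step is zero.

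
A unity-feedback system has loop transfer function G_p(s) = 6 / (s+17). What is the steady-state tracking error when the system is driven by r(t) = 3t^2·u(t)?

System type = 0 (no poles at s=0).
For a type-0 system K_a = 0, so e_ss to a parabolic input is unbounded.

infinity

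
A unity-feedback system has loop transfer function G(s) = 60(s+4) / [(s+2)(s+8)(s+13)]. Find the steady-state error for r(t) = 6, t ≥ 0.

39/14

System type = 0 (no poles at s=0).
K_p = lim_{s→0} G(s) = 60·4 / (2·8·13) = 15/13.
e_ss = 6/(1 + K_p) = 6/(28/13) = 39/14.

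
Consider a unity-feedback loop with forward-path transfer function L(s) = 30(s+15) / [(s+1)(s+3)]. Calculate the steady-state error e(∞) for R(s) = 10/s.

The open loop has no poles at the origin → type 0 system.
K_p = lim_{s→0} L(s) = 30·15 / (1·3) = 150.
e_ss = 10/(1 + K_p) = 10/151.

10/151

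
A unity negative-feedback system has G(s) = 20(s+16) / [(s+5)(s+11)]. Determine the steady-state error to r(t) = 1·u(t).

System type = 0 (no poles at s=0).
K_p = lim_{s→0} G(s) = 20·16 / (5·11) = 64/11.
e_ss = 1/(1 + K_p) = 1/(75/11) = 11/75.

11/75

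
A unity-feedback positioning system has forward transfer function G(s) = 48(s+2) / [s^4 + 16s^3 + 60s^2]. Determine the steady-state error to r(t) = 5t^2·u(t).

6.25

The denominator has no term below 60s^2 — 2 poles at s=0, type 2.
K_a = lim_{s→0} s^2·G(s) = 48·2 / 60 = 1.6.
r(t) = 5t^2 gives R(s) = 10/s^3.
e_ss = 10/K_a = 10/1.6 = 6.25.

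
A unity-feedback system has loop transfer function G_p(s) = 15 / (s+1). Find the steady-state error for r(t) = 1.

0.0625

No free integrators in G_p(s): this is a type 0 system.
K_p = lim_{s→0} G_p(s) = 15 / (1) = 15.
e_ss = 1/(1 + K_p) = 1/16 = 0.0625.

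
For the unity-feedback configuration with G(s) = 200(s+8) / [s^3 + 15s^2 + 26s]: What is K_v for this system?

800/13

The denominator has no term below 26s — 1 pole at s=0, type 1.
K_v = lim_{s→0} s·G(s) = 200·8 / 26 = 800/13.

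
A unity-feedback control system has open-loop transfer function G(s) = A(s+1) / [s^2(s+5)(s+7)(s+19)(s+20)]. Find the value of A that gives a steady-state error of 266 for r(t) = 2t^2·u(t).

200

The open loop has two poles at the origin → type 2 system.
K_a = lim_{s→0} s^2·G(s) = A·1 / (5·7·19·20) = (1/13300)·A.
e_ss = 4/K_a = 266 ⇒ K_a = 2/133 ⇒ A = (2/133)/(1/13300) = 200.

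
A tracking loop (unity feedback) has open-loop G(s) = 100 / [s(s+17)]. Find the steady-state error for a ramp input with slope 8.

1.36

The open loop has one pole at the origin → type 1 system.
K_v = lim_{s→0} s·G(s) = 100 / (17) = 100/17.
e_ss = 8/K_v = 8/(100/17) = 1.36.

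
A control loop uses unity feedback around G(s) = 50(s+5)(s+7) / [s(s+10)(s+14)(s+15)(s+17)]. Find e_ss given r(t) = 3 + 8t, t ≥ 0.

One free integrator in G(s): this is a type 1 system. Taking each input component in turn:
  • 3: tracked with zero error.
  • 8t: e_ss = 8/K_v with K_v=5/102 → 163.2.
Total e_ss = 163.2.

163.2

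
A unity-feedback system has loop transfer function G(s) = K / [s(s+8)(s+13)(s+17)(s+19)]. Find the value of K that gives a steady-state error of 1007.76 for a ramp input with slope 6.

G(s) has one factor of s in the denominator, so the system is type 1.
K_v = lim_{s→0} s·G(s) = K / (8·13·17·19) = (1/33592)·K.
e_ss = 6/K_v = 1007.76 ⇒ K_v = 25/4199 ⇒ K = (25/4199)/(1/33592) = 200.

200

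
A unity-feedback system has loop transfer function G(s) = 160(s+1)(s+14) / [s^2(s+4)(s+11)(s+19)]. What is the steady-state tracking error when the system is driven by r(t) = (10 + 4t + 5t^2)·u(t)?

System type = 2 (two poles at s=0). By superposition:
  • 10: tracked with zero error.
  • 4t: tracked with zero error.
  • 5t^2: e_ss = 10/K_a with K_a=560/209 → 209/56.
Total e_ss = 209/56.

209/56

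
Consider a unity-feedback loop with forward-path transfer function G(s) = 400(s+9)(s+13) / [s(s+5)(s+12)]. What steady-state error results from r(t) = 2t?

1/390

G(s) has one factor of s in the denominator, so the system is type 1.
K_v = lim_{s→0} s·G(s) = 400·9·13 / (5·12) = 780.
e_ss = 2/K_v = 2/780 = 1/390.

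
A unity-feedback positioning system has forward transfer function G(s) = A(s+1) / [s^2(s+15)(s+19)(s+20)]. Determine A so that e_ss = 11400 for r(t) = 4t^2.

4

System type = 2 (two poles at s=0).
K_a = lim_{s→0} s^2·G(s) = A·1 / (15·19·20) = (1/5700)·A.
e_ss = 8/K_a = 11400 ⇒ K_a = 1/1425 ⇒ A = (1/1425)/(1/5700) = 4.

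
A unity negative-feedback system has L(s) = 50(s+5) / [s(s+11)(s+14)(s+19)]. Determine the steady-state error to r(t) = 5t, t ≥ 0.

The open loop has one pole at the origin → type 1 system.
K_v = lim_{s→0} s·L(s) = 50·5 / (11·14·19) = 125/1463.
e_ss = 5/K_v = 5/(125/1463) = 58.52.

58.52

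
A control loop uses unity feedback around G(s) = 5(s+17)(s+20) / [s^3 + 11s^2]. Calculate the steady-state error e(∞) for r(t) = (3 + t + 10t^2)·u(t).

11/85

Factoring s^2 from the denominator leaves a polynomial with constant term 11, so the system is type 2. By superposition:
  • 3: tracked with zero error.
  • t: tracked with zero error.
  • 10t^2: e_ss = 20/K_a with K_a=1700/11 → 11/85.
Total e_ss = 11/85.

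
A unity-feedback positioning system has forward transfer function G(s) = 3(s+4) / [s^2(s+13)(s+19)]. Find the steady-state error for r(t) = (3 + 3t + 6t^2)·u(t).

G(s) has two factors of s in the denominator, so the system is type 2. Treating each term separately:
  • 3: tracked with zero error.
  • 3t: tracked with zero error.
  • 6t^2: e_ss = 12/K_a with K_a=12/247 → 247.
Total e_ss = 247.

247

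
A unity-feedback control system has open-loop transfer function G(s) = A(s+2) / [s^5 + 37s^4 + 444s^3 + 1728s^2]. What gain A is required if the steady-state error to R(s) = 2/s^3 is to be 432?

Lowest-order denominator term is 1728s^2, so the open loop has 2 poles at the origin → type 2 system.
K_a = lim_{s→0} s^2·G(s) = A·2 / 1728 = (1/864)·A.
e_ss = 2/K_a = 432 ⇒ K_a = 1/216 ⇒ A = (1/216)/(1/864) = 4.

4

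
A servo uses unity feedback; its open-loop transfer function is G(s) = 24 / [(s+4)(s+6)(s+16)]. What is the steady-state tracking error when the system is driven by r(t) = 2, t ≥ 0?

The open loop has no poles at the origin → type 0 system.
K_p = lim_{s→0} G(s) = 24 / (4·6·16) = 0.0625.
e_ss = 2/(1 + K_p) = 2/1.0625 = 32/17.

32/17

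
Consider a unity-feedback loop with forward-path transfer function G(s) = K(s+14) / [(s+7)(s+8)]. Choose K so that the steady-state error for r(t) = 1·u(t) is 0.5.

4

The open loop has no poles at the origin → type 0 system.
K_p = lim_{s→0} G(s) = K·14 / (7·8) = 0.25·K.
e_ss = 1/(1 + K_p) = 0.5 ⇒ 1 + 0.25·K = 2 ⇒ K = 4.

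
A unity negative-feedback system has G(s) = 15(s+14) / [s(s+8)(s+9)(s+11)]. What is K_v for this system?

35/132

G(s) has one factor of s in the denominator, so the system is type 1.
K_v = lim_{s→0} s·G(s) = 15·14 / (8·9·11) = 35/132.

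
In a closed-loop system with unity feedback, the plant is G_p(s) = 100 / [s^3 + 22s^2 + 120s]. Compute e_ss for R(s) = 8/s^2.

Factoring s from the denominator leaves a polynomial with constant term 120, so the system is type 1.
K_v = lim_{s→0} s·G_p(s) = 100 / 120 = 5/6.
e_ss = 8/K_v = 8/(5/6) = 9.6.

9.6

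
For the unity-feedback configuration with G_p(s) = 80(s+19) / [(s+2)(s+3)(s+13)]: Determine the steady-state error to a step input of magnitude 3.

117/799

The open loop has no poles at the origin → type 0 system.
K_p = lim_{s→0} G_p(s) = 80·19 / (2·3·13) = 760/39.
e_ss = 3/(1 + K_p) = 3/(799/39) = 117/799.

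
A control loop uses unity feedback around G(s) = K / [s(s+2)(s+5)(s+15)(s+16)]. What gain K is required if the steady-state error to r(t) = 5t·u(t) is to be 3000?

4

The open loop has one pole at the origin → type 1 system.
K_v = lim_{s→0} s·G(s) = K / (2·5·15·16) = (1/2400)·K.
e_ss = 5/K_v = 3000 ⇒ K_v = 1/600 ⇒ K = (1/600)/(1/2400) = 4.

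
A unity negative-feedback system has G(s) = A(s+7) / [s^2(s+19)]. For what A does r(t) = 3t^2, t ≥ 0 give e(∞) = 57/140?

40

System type = 2 (two poles at s=0).
K_a = lim_{s→0} s^2·G(s) = A·7 / (19) = (7/19)·A.
e_ss = 6/K_a = 57/140 ⇒ K_a = 280/19 ⇒ A = (280/19)/(7/19) = 40.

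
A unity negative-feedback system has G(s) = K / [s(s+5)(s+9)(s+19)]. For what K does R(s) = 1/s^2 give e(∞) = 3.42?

System type = 1 (one pole at s=0).
K_v = lim_{s→0} s·G(s) = K / (5·9·19) = (1/855)·K.
e_ss = 1/K_v = 3.42 ⇒ K_v = 50/171 ⇒ K = (50/171)/(1/855) = 250.

250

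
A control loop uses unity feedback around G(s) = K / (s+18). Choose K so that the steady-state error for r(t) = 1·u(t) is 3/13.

System type = 0 (no poles at s=0).
K_p = lim_{s→0} G(s) = K / (18) = (1/18)·K.
e_ss = 1/(1 + K_p) = 3/13 ⇒ 1 + (1/18)·K = 13/3 ⇒ K = 60.

60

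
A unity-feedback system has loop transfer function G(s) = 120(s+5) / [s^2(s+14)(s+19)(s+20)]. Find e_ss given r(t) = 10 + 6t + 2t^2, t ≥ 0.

532/15

System type = 2 (two poles at s=0). By superposition:
  • 10: tracked with zero error.
  • 6t: tracked with zero error.
  • 2t^2: e_ss = 4/K_a with K_a=15/133 → 532/15.
Total e_ss = 532/15.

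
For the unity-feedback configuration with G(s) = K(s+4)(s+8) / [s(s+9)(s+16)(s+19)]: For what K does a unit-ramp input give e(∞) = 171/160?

80

System type = 1 (one pole at s=0).
K_v = lim_{s→0} s·G(s) = K·4·8 / (9·16·19) = (2/171)·K.
e_ss = 1/K_v = 171/160 ⇒ K_v = 160/171 ⇒ K = (160/171)/(2/171) = 80.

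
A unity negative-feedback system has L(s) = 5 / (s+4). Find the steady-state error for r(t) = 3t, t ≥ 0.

infinity

No free integrators in L(s): this is a type 0 system.
K_v = lim_{s→0} s·L(s) = 0; the steady-state error to this ramp input grows without bound.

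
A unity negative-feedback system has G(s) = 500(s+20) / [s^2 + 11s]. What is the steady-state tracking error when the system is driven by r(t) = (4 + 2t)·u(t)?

0.0022

Factoring s from the denominator leaves a polynomial with constant term 11, so the system is type 1. Taking each input component in turn:
  • 4: tracked with zero error.
  • 2t: e_ss = 2/K_v with K_v=10000/11 → 0.0022.
Total e_ss = 0.0022.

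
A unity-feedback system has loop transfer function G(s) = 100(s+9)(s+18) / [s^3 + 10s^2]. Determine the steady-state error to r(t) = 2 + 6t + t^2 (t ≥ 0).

Lowest-order denominator term is 10s^2, so the open loop has 2 poles at the origin → type 2 system. By superposition:
  • 2: tracked with zero error.
  • 6t: tracked with zero error.
  • t^2: e_ss = 2/K_a with K_a=1620 → 1/810.
Total e_ss = 1/810.

1/810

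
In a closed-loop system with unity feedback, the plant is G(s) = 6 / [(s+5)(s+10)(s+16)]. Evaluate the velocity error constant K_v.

No free integrators in G(s): this is a type 0 system.
K_v = lim_{s→0} s·G(s) = 0 (the extra factor of s kills the finite limit).

0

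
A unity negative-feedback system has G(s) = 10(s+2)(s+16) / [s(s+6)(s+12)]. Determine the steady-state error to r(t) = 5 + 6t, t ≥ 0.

1.35

The open loop has one pole at the origin → type 1 system. By superposition:
  • 5: tracked with zero error.
  • 6t: e_ss = 6/K_v with K_v=40/9 → 1.35.
Total e_ss = 1.35.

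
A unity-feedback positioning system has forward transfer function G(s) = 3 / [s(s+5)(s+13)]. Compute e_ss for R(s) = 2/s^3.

G(s) has one factor of s in the denominator, so the system is type 1.
For a type-1 system K_a = 0, so e_ss to a parabolic input is unbounded.

infinity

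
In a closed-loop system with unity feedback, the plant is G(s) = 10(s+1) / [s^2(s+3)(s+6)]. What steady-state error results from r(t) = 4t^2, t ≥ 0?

14.4

G(s) has two factors of s in the denominator, so the system is type 2.
K_a = lim_{s→0} s^2·G(s) = 10·1 / (3·6) = 5/9.
r(t) = 4t^2 gives R(s) = 8/s^3.
e_ss = 8/K_a = 8/(5/9) = 14.4.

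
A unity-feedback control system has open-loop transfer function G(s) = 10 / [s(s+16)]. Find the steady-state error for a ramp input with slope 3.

4.8

The open loop has one pole at the origin → type 1 system.
K_v = lim_{s→0} s·G(s) = 10 / (16) = 0.625.
e_ss = 3/K_v = 3/0.625 = 4.8.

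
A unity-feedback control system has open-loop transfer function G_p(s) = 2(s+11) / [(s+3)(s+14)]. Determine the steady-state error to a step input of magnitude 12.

7.875

No free integrators in G_p(s): this is a type 0 system.
K_p = lim_{s→0} G_p(s) = 2·11 / (3·14) = 11/21.
e_ss = 12/(1 + K_p) = 12/(32/21) = 7.875.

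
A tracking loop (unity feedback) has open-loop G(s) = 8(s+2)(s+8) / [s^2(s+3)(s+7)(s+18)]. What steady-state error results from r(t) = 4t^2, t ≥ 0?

Two free integrators in G(s): this is a type 2 system.
K_a = lim_{s→0} s^2·G(s) = 8·2·8 / (3·7·18) = 64/189.
r(t) = 4t^2 gives R(s) = 8/s^3.
e_ss = 8/K_a = 8/(64/189) = 23.625.

23.625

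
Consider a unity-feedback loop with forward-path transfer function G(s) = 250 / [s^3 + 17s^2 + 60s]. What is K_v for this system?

25/6

The denominator has no term below 60s — 1 pole at s=0, type 1.
K_v = lim_{s→0} s·G(s) = 250 / 60 = 25/6.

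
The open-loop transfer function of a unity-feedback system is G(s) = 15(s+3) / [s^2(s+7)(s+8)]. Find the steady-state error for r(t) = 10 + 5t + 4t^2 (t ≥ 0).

G(s) has two factors of s in the denominator, so the system is type 2. Treating each term separately:
  • 10: tracked with zero error.
  • 5t: tracked with zero error.
  • 4t^2: e_ss = 8/K_a with K_a=45/56 → 448/45.
Total e_ss = 448/45.

448/45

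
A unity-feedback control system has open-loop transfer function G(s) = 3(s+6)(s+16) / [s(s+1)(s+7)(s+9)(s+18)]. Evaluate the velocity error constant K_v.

16/63

System type = 1 (one pole at s=0).
K_v = lim_{s→0} s·G(s) = 3·6·16 / (1·7·9·18) = 16/63.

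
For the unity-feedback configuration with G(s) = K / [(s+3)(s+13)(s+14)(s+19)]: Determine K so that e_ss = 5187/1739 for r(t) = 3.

The open loop has no poles at the origin → type 0 system.
K_p = lim_{s→0} G(s) = K / (3·13·14·19) = (1/10374)·K.
e_ss = 3/(1 + K_p) = 5187/1739 ⇒ 1 + (1/10374)·K = 1739/1729 ⇒ K = 60.

60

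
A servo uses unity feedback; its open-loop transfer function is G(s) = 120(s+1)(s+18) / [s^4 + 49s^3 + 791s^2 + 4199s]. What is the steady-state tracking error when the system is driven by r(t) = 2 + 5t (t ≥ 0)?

4199/432

The denominator has no term below 4199s — 1 pole at s=0, type 1. By superposition:
  • 2: tracked with zero error.
  • 5t: e_ss = 5/K_v with K_v=2160/4199 → 4199/432.
Total e_ss = 4199/432.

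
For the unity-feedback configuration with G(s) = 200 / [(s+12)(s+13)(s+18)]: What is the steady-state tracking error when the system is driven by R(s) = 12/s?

No free integrators in G(s): this is a type 0 system.
K_p = lim_{s→0} G(s) = 200 / (12·13·18) = 25/351.
e_ss = 12/(1 + K_p) = 12/(376/351) = 1053/94.

1053/94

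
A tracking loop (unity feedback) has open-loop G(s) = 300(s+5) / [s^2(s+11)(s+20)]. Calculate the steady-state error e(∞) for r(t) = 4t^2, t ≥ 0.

G(s) has two factors of s in the denominator, so the system is type 2.
K_a = lim_{s→0} s^2·G(s) = 300·5 / (11·20) = 75/11.
r(t) = 4t^2 gives R(s) = 8/s^3.
e_ss = 8/K_a = 8/(75/11) = 88/75.

88/75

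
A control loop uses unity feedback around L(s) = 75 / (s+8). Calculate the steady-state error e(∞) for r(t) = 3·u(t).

No free integrators in L(s): this is a type 0 system.
K_p = lim_{s→0} L(s) = 75 / (8) = 9.375.
e_ss = 3/(1 + K_p) = 3/10.375 = 24/83.

24/83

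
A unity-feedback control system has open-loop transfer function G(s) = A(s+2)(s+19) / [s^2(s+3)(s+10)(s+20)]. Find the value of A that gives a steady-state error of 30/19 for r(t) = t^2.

20

System type = 2 (two poles at s=0).
K_a = lim_{s→0} s^2·G(s) = A·2·19 / (3·10·20) = (19/300)·A.
e_ss = 2/K_a = 30/19 ⇒ K_a = 19/15 ⇒ A = (19/15)/(19/300) = 20.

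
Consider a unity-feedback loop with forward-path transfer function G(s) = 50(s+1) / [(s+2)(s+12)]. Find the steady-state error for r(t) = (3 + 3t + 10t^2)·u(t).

The open loop has no poles at the origin → type 0 system. By superposition:
  • 3: e_ss = 3/(1+K_p) with K_p=25/12 → 36/37.
  • 3t: a type-0 system cannot track it, e_ss → ∞.
  • 10t^2: a type-0 system cannot track it, e_ss → ∞.
The unbounded component dominates.

infinity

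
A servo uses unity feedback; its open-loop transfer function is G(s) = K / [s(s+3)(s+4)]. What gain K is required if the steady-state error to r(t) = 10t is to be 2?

One free integrator in G(s): this is a type 1 system.
K_v = lim_{s→0} s·G(s) = K / (3·4) = (1/12)·K.
e_ss = 10/K_v = 2 ⇒ K_v = 5 ⇒ K = 5/(1/12) = 60.

60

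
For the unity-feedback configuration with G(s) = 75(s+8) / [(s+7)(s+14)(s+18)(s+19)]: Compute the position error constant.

System type = 0 (no poles at s=0).
K_p = lim_{s→0} G(s) = 75·8 / (7·14·18·19) = 50/2793.

50/2793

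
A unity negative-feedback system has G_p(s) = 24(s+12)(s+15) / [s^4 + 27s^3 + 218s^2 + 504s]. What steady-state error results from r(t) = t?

Lowest-order denominator term is 504s, so the open loop has 1 pole at the origin → type 1 system.
K_v = lim_{s→0} s·G_p(s) = 24·12·15 / 504 = 60/7.
e_ss = 1/K_v = 1/(60/7) = 7/60.

7/60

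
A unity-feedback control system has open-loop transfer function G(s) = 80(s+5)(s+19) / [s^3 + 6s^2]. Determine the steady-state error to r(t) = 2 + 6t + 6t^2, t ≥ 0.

The denominator has no term below 6s^2 — 2 poles at s=0, type 2. By superposition:
  • 2: tracked with zero error.
  • 6t: tracked with zero error.
  • 6t^2: e_ss = 12/K_a with K_a=3800/3 → 9/950.
Total e_ss = 9/950.

9/950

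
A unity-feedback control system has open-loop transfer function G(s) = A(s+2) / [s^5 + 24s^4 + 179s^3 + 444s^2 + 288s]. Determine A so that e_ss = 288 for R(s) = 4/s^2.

The denominator has no term below 288s — 1 pole at s=0, type 1.
K_v = lim_{s→0} s·G(s) = A·2 / 288 = (1/144)·A.
e_ss = 4/K_v = 288 ⇒ K_v = 1/72 ⇒ A = (1/72)/(1/144) = 2.

2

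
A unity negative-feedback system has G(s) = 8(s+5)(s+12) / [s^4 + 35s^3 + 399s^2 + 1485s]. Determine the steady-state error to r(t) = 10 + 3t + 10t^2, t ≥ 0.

The denominator has no term below 1485s — 1 pole at s=0, type 1. By superposition:
  • 10: tracked with zero error.
  • 3t: e_ss = 3/K_v with K_v=32/99 → 297/32.
  • 10t^2: a type-1 system cannot track it, e_ss → ∞.
The unbounded component dominates.

infinity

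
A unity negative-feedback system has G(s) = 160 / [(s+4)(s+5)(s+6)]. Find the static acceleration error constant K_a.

System type = 0 (no poles at s=0).
K_a = lim_{s→0} s^2·G(s) = 0 (the extra factor of s kills the finite limit).

0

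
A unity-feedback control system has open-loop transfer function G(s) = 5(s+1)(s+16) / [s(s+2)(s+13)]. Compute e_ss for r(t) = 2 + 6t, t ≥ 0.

1.95

System type = 1 (one pole at s=0). Taking each input component in turn:
  • 2: tracked with zero error.
  • 6t: e_ss = 6/K_v with K_v=40/13 → 1.95.
Total e_ss = 1.95.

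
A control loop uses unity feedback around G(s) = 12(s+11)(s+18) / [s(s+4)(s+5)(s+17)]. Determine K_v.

594/85

System type = 1 (one pole at s=0).
K_v = lim_{s→0} s·G(s) = 12·11·18 / (4·5·17) = 594/85.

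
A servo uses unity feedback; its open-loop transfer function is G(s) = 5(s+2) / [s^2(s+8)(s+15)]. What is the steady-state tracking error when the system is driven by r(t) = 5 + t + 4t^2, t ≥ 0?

96

Two free integrators in G(s): this is a type 2 system. Taking each input component in turn:
  • 5: tracked with zero error.
  • t: tracked with zero error.
  • 4t^2: e_ss = 8/K_a with K_a=1/12 → 96.
Total e_ss = 96.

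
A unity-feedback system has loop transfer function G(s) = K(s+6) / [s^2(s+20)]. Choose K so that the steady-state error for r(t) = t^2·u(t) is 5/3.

4

Two free integrators in G(s): this is a type 2 system.
K_a = lim_{s→0} s^2·G(s) = K·6 / (20) = 0.3·K.
e_ss = 2/K_a = 5/3 ⇒ K_a = 1.2 ⇒ K = 1.2/0.3 = 4.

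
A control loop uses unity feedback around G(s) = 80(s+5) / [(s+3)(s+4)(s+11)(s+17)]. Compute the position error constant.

100/561

The open loop has no poles at the origin → type 0 system.
K_p = lim_{s→0} G(s) = 80·5 / (3·4·11·17) = 100/561.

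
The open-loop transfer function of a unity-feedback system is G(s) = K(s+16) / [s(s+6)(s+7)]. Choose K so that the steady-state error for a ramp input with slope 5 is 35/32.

12

G(s) has one factor of s in the denominator, so the system is type 1.
K_v = lim_{s→0} s·G(s) = K·16 / (6·7) = (8/21)·K.
e_ss = 5/K_v = 35/32 ⇒ K_v = 32/7 ⇒ K = (32/7)/(8/21) = 12.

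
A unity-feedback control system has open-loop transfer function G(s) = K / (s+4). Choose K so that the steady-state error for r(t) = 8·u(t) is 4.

System type = 0 (no poles at s=0).
K_p = lim_{s→0} G(s) = K / (4) = 0.25·K.
e_ss = 8/(1 + K_p) = 4 ⇒ 1 + 0.25·K = 2 ⇒ K = 4.

4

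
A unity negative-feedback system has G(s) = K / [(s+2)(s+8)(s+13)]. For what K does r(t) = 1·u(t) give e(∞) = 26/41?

120

G(s) has no factors of s in the denominator, so the system is type 0.
K_p = lim_{s→0} G(s) = K / (2·8·13) = (1/208)·K.
e_ss = 1/(1 + K_p) = 26/41 ⇒ 1 + (1/208)·K = 41/26 ⇒ K = 120.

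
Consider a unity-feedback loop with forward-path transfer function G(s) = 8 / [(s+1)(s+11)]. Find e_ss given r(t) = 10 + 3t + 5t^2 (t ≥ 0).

infinity

System type = 0 (no poles at s=0). By superposition:
  • 10: e_ss = 10/(1+K_p) with K_p=8/11 → 110/19.
  • 3t: a type-0 system cannot track it, e_ss → ∞.
  • 5t^2: a type-0 system cannot track it, e_ss → ∞.
The unbounded component dominates.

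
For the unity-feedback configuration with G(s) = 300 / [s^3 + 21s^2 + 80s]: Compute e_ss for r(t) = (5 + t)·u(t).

4/15

The denominator has no term below 80s — 1 pole at s=0, type 1. Treating each term separately:
  • 5: tracked with zero error.
  • t: e_ss = 1/K_v with K_v=3.75 → 4/15.
Total e_ss = 4/15.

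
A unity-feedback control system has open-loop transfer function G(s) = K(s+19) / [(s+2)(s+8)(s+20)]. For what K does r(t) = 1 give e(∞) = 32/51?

10

G(s) has no factors of s in the denominator, so the system is type 0.
K_p = lim_{s→0} G(s) = K·19 / (2·8·20) = (19/320)·K.
e_ss = 1/(1 + K_p) = 32/51 ⇒ 1 + (19/320)·K = 51/32 ⇒ K = 10.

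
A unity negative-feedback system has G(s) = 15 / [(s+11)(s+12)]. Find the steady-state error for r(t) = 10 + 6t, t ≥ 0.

System type = 0 (no poles at s=0). Treating each term separately:
  • 10: e_ss = 10/(1+K_p) with K_p=5/44 → 440/49.
  • 6t: a type-0 system cannot track it, e_ss → ∞.
The unbounded component dominates.

infinity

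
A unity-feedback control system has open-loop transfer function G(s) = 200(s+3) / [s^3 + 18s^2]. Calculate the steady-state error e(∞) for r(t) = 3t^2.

The denominator has no term below 18s^2 — 2 poles at s=0, type 2.
K_a = lim_{s→0} s^2·G(s) = 200·3 / 18 = 100/3.
r(t) = 3t^2 gives R(s) = 6/s^3.
e_ss = 6/K_a = 6/(100/3) = 0.18.

0.18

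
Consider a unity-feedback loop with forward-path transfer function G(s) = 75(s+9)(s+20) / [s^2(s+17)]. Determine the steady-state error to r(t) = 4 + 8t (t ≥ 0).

G(s) has two factors of s in the denominator, so the system is type 2. Treating each term separately:
  • 4: tracked with zero error.
  • 8t: tracked with zero error.
Total e_ss = 0.

0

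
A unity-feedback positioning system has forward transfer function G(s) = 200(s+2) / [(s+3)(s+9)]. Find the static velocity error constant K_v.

G(s) has no factors of s in the denominator, so the system is type 0.
K_v = lim_{s→0} s·G(s) = 0 (the extra factor of s kills the finite limit).

0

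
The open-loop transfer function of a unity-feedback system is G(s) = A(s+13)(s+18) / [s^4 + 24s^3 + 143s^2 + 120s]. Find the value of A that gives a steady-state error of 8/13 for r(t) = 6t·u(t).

5

Lowest-order denominator term is 120s, so the open loop has 1 pole at the origin → type 1 system.
K_v = lim_{s→0} s·G(s) = A·13·18 / 120 = 1.95·A.
e_ss = 6/K_v = 8/13 ⇒ K_v = 9.75 ⇒ A = 9.75/1.95 = 5.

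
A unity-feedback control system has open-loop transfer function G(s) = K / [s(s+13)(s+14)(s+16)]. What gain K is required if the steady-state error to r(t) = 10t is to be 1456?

G(s) has one factor of s in the denominator, so the system is type 1.
K_v = lim_{s→0} s·G(s) = K / (13·14·16) = (1/2912)·K.
e_ss = 10/K_v = 1456 ⇒ K_v = 5/728 ⇒ K = (5/728)/(1/2912) = 20.

20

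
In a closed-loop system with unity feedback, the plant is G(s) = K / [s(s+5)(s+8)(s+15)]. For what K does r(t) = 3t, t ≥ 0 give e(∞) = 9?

System type = 1 (one pole at s=0).
K_v = lim_{s→0} s·G(s) = K / (5·8·15) = (1/600)·K.
e_ss = 3/K_v = 9 ⇒ K_v = 1/3 ⇒ K = (1/3)/(1/600) = 200.

200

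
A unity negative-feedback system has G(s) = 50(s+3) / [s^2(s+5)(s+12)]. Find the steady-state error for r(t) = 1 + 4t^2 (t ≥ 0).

Two free integrators in G(s): this is a type 2 system. Treating each term separately:
  • 1: tracked with zero error.
  • 4t^2: e_ss = 8/K_a with K_a=2.5 → 3.2.
Total e_ss = 3.2.

3.2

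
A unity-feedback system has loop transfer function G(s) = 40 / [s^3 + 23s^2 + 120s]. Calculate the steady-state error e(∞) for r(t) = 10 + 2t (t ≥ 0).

6

Lowest-order denominator term is 120s, so the open loop has 1 pole at the origin → type 1 system. Treating each term separately:
  • 10: tracked with zero error.
  • 2t: e_ss = 2/K_v with K_v=1/3 → 6.
Total e_ss = 6.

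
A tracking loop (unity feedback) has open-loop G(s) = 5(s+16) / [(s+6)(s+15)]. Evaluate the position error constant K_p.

The open loop has no poles at the origin → type 0 system.
K_p = lim_{s→0} G(s) = 5·16 / (6·15) = 8/9.

8/9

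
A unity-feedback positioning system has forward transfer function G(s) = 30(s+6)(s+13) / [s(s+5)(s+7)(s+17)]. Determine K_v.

System type = 1 (one pole at s=0).
K_v = lim_{s→0} s·G(s) = 30·6·13 / (5·7·17) = 468/119.

468/119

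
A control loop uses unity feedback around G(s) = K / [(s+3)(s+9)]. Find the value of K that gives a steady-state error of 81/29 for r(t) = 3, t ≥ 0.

2

System type = 0 (no poles at s=0).
K_p = lim_{s→0} G(s) = K / (3·9) = (1/27)·K.
e_ss = 3/(1 + K_p) = 81/29 ⇒ 1 + (1/27)·K = 29/27 ⇒ K = 2.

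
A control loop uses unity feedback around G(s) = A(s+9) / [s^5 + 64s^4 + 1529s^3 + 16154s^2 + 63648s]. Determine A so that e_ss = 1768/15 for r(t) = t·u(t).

The denominator has no term below 63648s — 1 pole at s=0, type 1.
K_v = lim_{s→0} s·G(s) = A·9 / 63648 = (1/7072)·A.
e_ss = 1/K_v = 1768/15 ⇒ K_v = 15/1768 ⇒ A = (15/1768)/(1/7072) = 60.

60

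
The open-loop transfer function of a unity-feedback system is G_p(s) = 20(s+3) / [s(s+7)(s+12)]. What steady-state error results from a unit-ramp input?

1.4

System type = 1 (one pole at s=0).
K_v = lim_{s→0} s·G_p(s) = 20·3 / (7·12) = 5/7.
e_ss = 1/K_v = 1/(5/7) = 1.4.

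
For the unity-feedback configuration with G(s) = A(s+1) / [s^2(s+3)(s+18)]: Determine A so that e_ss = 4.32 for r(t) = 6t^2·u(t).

The open loop has two poles at the origin → type 2 system.
K_a = lim_{s→0} s^2·G(s) = A·1 / (3·18) = (1/54)·A.
e_ss = 12/K_a = 4.32 ⇒ K_a = 25/9 ⇒ A = (25/9)/(1/54) = 150.

150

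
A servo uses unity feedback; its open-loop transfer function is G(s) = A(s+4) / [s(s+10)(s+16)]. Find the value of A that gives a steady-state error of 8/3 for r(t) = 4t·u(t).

G(s) has one factor of s in the denominator, so the system is type 1.
K_v = lim_{s→0} s·G(s) = A·4 / (10·16) = 0.025·A.
e_ss = 4/K_v = 8/3 ⇒ K_v = 1.5 ⇒ A = 1.5/0.025 = 60.

60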